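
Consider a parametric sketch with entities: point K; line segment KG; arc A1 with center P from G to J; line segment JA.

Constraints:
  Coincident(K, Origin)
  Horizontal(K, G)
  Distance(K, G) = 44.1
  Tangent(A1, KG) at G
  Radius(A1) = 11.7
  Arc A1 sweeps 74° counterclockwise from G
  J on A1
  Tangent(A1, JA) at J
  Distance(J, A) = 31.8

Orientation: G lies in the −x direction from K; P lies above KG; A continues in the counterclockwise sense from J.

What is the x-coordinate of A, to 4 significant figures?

-24.09

K is at the origin; K and G share the same y with |KG| = 44.1 and G on the −x side, so G = (-44.10, 0.000). The tangent condition forces PG to be normal to KG, so P = G + (0, 11.7) = (-44.10, 11.70). On A1, G sits at bearing -90° from P; a 74° counterclockwise sweep puts J at bearing -16°, so J = P + 11.7·(cos -16°, sin -16°) = (-32.85, 8.475). The tangent condition forces PJ to be normal to JA, so JA runs along (−sin -16°, cos -16°); with |JA| = 31.8, A = (-24.09, 39.04). So A.x = -24.09.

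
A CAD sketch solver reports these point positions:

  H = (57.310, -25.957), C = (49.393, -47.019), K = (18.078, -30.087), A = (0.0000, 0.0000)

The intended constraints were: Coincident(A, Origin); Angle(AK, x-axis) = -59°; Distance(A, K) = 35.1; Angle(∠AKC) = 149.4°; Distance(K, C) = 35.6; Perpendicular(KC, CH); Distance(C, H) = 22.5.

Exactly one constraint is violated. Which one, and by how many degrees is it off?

Perpendicular(KC, CH) — off by 7.80°.

A = (0.00, 0.00) ✓; AK at -59.00° ✓; |AK| = 35.10 ✓; ∠AKC = 149.4° ✓; |KC| = 35.60 ✓; ∠(KC, CH) = 97.80° ✗; |CH| = 22.50 ✓.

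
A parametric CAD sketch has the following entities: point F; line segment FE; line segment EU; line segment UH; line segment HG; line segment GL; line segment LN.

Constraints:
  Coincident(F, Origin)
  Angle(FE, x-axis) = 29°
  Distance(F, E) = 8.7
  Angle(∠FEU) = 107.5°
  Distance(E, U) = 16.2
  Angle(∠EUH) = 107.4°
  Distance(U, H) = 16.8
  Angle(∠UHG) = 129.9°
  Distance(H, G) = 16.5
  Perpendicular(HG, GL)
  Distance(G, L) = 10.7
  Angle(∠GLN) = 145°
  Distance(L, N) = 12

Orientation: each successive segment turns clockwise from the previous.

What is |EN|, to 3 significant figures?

13.1

F is at the origin; FE runs at 29.0° with length 8.7, so E = (7.61, 4.22). ∠FEU = 107.5° gives EU at -43.5° from the x-axis; with |EU| = 16.2, U = (19.4, -6.93). ∠EUH = 107.4° gives UH at -116° from the x-axis; with |UH| = 16.8, H = (12.0, -22.0). ∠UHG = 129.9° gives HG at -166° from the x-axis; with |HG| = 16.5, G = (-4.05, -26.0). HG ⟂ GL, so GL runs at 104°; with |GL| = 10.7, L = (-6.61, -15.6). ∠GLN = 145.0° gives LN at 68.8° from the x-axis; with |LN| = 12.0, N = (-2.27, -4.38). Then |EN| = |N − E| = 13.1.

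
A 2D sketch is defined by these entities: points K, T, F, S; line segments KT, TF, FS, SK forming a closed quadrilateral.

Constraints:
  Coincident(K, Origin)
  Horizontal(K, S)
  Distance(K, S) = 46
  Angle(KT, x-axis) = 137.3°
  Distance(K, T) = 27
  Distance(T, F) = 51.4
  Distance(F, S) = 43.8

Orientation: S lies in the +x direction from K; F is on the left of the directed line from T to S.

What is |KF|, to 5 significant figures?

47.819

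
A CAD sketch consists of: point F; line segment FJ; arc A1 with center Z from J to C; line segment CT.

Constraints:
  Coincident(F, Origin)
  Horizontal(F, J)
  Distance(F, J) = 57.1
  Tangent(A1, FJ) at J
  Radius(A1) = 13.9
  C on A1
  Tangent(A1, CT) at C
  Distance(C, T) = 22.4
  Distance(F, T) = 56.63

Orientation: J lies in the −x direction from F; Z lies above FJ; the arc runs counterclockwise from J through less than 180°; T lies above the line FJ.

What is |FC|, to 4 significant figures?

45.41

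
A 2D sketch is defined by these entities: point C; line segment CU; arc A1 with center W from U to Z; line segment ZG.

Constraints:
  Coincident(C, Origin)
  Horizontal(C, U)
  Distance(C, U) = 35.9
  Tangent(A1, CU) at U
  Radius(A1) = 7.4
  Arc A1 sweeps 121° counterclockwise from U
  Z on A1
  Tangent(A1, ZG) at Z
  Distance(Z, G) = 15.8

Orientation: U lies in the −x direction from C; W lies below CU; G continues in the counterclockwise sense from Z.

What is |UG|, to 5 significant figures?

24.819

C is at the origin; CU is horizontal with |CU| = 35.9 and U on the −x side, so U = (-35.900, 0.0000). The tangent condition forces WU to be normal to CU, so W = U + (0, -7.4) = (-35.900, -7.4000). On A1, U sits at bearing 90° from W; a 121° counterclockwise sweep puts Z at bearing 211°, so Z = W + 7.4·(cos 211°, sin 211°) = (-42.243, -11.211). A1 meets ZG tangentially, so WZ is at right angles to ZG, so ZG runs along (−sin 211°, cos 211°); with |ZG| = 15.8, G = (-34.105, -24.755). Then |UG| = |G − U| = 24.819.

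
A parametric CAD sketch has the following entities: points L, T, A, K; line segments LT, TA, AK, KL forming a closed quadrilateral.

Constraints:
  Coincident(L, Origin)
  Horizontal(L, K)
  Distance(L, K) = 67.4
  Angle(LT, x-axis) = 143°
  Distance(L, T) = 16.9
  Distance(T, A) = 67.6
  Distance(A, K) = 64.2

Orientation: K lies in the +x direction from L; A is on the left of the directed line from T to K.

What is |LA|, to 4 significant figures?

66.70

L is at the origin; LK is horizontal with |LK| = 67.4 and K in +x, so K = (67.4, 0). LT runs at 143.0° with |LT| = 16.9, so T = (-13.50, 10.17). A is determined by |TA| = 67.6 and |AK| = 64.2 together: it lies at the intersection of circle(T, 67.6) and circle(K, 64.2). With |TK| = 81.53, the foot of the radical line on TK is 43.51 from T and the perpendicular offset is √(67.6² − 43.51²) = 51.73. Taking the left-of-TK solution: A = (36.13, 56.07).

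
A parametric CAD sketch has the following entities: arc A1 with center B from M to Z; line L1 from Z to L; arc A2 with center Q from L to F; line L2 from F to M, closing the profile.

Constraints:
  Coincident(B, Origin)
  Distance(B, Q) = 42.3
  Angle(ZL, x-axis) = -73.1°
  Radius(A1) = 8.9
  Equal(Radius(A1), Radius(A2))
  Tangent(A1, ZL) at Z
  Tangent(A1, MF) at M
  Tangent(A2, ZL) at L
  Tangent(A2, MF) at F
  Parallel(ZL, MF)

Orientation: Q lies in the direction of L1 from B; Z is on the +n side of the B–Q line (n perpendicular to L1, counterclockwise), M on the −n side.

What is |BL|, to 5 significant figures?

43.226

Tangency of A1 to both parallel lines with radius 8.9 puts Z and M at B ± 8.9·n: Z = (8.5156, 2.5872), M = (-8.5156, -2.5872). Equal radii place L and F the same way about Q: L = Q + 8.9·n = (20.812, -37.886), F = Q − 8.9·n = (3.7811, -43.060). Then |BL| = |L − B| = 43.226.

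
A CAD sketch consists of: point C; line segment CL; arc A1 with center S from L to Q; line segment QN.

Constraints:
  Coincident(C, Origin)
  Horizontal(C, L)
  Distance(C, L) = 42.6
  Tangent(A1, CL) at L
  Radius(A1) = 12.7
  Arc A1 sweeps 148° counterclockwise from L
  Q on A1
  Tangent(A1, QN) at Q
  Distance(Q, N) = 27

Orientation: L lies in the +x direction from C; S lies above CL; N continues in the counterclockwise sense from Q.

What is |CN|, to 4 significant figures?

46.11

C is at the origin; CL is horizontal with |CL| = 42.6 and L on the +x side, so L = (42.60, 0.000). The tangent condition forces SL to be normal to CL, so S = L + (0, 12.7) = (42.60, 12.70). On A1, L sits at bearing -90° from S; a 148° counterclockwise sweep puts Q at bearing 58°, so Q = S + 12.7·(cos 58°, sin 58°) = (49.33, 23.47). Tangency of A1 to QN means the radius SQ is perpendicular to QN, so QN runs along (−sin 58°, cos 58°); with |QN| = 27.0, N = (26.43, 37.78). Then |CN| = |N − C| = 46.11.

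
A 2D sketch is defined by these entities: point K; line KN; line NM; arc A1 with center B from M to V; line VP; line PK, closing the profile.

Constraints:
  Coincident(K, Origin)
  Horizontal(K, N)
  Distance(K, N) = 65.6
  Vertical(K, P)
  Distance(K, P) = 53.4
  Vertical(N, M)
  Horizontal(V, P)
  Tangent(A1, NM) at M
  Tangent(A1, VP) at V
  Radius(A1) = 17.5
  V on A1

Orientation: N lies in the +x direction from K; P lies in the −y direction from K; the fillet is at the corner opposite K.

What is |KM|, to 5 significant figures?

74.781

K is at the origin; K and N share the same y with |KN| = 65.6 and N on the +x side, so N = (65.600, 0.0000). KP is vertical with |KP| = 53.4 and P on the −y side, so P = (0.0000, -53.400). The virtual corner opposite K is at (65.600, -53.400). A1 meets NM tangentially, so BM is at right angles to NM and tangency of A1 to VP means the radius BV is perpendicular to VP, with radius 17.5, so the center B sits 17.5 in from both sides at B = (48.100, -35.900). That places the tangent points at M = (65.600, -35.900) on NM and V = (48.100, -53.400) on VP. Then |KM| = |M − K| = 74.781.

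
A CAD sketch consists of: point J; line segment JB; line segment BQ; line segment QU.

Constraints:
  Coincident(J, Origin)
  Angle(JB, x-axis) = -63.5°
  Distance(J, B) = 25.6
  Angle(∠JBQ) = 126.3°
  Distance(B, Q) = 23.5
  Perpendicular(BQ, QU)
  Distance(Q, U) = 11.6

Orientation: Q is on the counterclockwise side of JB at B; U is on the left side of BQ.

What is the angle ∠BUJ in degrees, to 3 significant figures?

39.4°

J is at the origin; JB runs at -63.5° with length 25.6, so B = 25.6·(cos -63.5°, sin -63.5°) = (11.4, -22.9). ∠JBQ = 126.3°, so BQ runs at -63.5° + (180° − 126.3°) = -9.80° from the x-axis; with |BQ| = 23.5, Q = B + 23.5·(cos -9.80°, sin -9.80°) = (34.6, -26.9). BQ ⟂ QU; with |QU| = 11.6 on the left of BQ, U = Q + 11.6·(0.170, 0.985) = (36.6, -15.5). Then cos ∠BUJ = UB·UJ / (|UB||UJ|), giving 39.4°.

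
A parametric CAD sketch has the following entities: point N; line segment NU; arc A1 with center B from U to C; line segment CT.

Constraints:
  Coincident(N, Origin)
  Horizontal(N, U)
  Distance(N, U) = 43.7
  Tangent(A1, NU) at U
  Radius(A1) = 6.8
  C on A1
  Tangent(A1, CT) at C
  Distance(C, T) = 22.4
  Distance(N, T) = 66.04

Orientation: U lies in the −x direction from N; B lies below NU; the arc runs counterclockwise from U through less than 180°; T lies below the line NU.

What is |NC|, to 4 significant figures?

49.13

Checks: N = (0.00, 0.00) ✓; ∠(BU, UN) = 90.00° ✓; |BC| = 6.800 ✓; ∠(BC, CT) = 90.00° ✓; |CT| = 22.40 ✓; |NT| = 66.04 ✓.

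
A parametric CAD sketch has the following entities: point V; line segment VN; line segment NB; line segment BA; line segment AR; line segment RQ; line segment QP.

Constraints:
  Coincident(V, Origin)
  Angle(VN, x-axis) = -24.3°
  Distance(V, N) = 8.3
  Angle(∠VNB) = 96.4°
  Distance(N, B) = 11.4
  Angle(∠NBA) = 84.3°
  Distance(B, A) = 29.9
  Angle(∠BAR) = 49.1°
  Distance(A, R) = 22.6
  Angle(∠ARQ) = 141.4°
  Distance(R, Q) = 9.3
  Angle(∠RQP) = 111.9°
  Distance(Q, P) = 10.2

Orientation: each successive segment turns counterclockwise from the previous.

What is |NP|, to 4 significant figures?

1.341

∠ARQ = 141.4° gives RQ at -35.50° from the x-axis; with |RQ| = 9.3, Q = (0.04899, -8.113). ∠RQP = 111.9° gives QP at 32.60° from the x-axis; with |QP| = 10.2, P = (8.642, -2.617). Then |NP| = |P − N| = 1.341.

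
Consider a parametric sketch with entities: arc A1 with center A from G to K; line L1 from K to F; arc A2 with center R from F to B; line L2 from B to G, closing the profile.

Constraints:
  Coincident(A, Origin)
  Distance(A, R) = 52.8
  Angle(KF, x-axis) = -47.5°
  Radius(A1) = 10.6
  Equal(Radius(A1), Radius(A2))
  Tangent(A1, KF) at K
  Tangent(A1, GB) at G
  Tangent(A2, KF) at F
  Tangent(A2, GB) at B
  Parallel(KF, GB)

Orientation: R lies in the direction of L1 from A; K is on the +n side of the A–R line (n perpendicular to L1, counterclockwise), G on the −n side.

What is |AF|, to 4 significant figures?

53.85

The slot axis is L1's direction at -47.5°, so u = (cos -47.5°, sin -47.5°) = (0.6756, -0.7373) and n = (−sin -47.5°, cos -47.5°) = (0.7373, 0.6756). A is at the origin and R lies 52.8 along u from A, so R = 52.8·u = (35.67, -38.93). Tangency of A1 to both parallel lines with radius 10.6 puts K and G at A ± 10.6·n: K = (7.815, 7.161), G = (-7.815, -7.161). Equal radii place F and B the same way about R: F = R + 10.6·n = (43.49, -31.77), B = R − 10.6·n = (27.86, -46.09). Then |AF| = |F − A| = 53.85.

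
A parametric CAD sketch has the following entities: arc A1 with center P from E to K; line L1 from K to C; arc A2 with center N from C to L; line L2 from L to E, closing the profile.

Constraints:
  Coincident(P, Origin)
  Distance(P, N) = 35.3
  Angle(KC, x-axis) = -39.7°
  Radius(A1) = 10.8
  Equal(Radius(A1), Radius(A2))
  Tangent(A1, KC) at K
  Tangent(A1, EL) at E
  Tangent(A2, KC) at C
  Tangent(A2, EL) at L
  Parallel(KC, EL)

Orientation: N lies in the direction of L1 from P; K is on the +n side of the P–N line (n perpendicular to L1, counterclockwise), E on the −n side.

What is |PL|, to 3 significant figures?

36.9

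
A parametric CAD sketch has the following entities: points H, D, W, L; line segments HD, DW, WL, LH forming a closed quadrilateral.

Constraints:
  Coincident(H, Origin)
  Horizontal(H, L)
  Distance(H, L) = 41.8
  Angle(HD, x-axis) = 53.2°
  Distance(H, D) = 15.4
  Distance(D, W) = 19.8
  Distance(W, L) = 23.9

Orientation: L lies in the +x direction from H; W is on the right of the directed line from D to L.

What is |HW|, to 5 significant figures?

19.180

Checks: |DW| = 19.80 ✓; |WL| = 23.90 ✓.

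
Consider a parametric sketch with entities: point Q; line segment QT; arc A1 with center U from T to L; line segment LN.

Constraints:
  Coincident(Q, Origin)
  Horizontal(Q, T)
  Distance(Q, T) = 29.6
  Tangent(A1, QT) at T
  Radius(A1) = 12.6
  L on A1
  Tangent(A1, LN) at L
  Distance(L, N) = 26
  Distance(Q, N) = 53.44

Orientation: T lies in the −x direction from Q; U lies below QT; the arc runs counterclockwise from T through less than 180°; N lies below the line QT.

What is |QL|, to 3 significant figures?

44.7

Q is at the origin; Q and T share the same y with |QT| = 29.6 and T on the −x side, so T = (-29.6, 0.00). A1 meets QT tangentially, so UT is at right angles to QT, so U = T + (0, -12.6) = (-29.6, -12.6). Since UL ⟂ LN (tangency), |UN| = √(12.6² + 26.0²) = 28.9 regardless of where L sits on A1. So N lies on both circle(Q, 53.44) and circle(U, 28.9); the below-QT intersection is N = (-34.1, -41.1). L is the foot of the tangent from N: L = (-41.7, -16.3).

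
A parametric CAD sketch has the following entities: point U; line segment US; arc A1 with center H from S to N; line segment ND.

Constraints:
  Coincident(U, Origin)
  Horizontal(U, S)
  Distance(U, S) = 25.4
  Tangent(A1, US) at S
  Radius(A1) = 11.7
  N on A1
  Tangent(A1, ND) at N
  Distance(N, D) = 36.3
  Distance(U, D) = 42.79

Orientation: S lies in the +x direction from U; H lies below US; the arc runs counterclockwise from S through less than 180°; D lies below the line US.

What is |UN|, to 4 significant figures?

16.41

U is at the origin; U and S share the same y with |US| = 25.4 and S on the +x side, so S = (25.40, 0.000). Tangency of A1 to US means the radius HS is perpendicular to US, so H = S + (0, -11.7) = (25.40, -11.70). Since HN ⟂ ND (tangency), |HD| = √(11.7² + 36.3²) = 38.14 regardless of where N sits on A1. So D lies on both circle(U, 42.79) and circle(H, 38.14); the below-US intersection is D = (3.147, -42.67). N is the foot of the tangent from D: N = (14.26, -8.118).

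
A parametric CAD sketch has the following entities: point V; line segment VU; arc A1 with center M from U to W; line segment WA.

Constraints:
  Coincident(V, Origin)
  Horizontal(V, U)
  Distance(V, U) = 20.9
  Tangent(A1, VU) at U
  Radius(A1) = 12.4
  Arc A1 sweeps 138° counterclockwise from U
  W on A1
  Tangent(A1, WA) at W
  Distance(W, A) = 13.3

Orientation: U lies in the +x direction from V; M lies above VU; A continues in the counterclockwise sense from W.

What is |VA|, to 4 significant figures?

36.11

On A1, U sits at bearing -90° from M; a 138° counterclockwise sweep puts W at bearing 48°, so W = M + 12.4·(cos 48°, sin 48°) = (29.20, 21.61). The tangent condition forces MW to be normal to WA, so WA runs along (−sin 48°, cos 48°); with |WA| = 13.3, A = (19.31, 30.51). Then |VA| = |A − V| = 36.11.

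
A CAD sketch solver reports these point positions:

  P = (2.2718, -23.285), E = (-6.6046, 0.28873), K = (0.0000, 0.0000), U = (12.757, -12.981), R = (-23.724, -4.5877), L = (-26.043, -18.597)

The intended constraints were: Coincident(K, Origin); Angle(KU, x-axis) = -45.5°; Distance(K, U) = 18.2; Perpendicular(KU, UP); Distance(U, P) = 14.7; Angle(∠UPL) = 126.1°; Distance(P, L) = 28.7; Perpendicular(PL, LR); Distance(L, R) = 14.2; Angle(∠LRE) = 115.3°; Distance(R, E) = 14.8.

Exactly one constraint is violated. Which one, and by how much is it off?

Distance(R, E) = 14.8 — off by 3.00.

K = (0.00, 0.00) ✓; KU at -45.50° ✓; |KU| = 18.20 ✓; ∠(KU, UP) = 90.00° ✓; |UP| = 14.70 ✓; ∠UPL = 126.1° ✓; |PL| = 28.70 ✓; ∠(PL, LR) = 90.00° ✓; |LR| = 14.20 ✓; ∠LRE = 115.3° ✓; |RE| = 17.80 ✗.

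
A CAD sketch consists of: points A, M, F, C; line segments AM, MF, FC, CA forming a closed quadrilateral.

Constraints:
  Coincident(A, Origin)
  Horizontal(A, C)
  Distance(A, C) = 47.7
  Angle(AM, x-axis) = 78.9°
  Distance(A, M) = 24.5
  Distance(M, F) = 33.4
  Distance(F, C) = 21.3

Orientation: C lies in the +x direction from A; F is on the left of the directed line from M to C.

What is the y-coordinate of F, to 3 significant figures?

18.8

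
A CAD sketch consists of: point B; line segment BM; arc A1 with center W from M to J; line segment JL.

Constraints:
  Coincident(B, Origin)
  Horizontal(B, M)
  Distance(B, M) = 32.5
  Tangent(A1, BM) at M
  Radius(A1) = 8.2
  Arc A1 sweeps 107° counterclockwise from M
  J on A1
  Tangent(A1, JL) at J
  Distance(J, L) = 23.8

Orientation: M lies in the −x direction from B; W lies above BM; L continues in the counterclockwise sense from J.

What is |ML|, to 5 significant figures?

33.369

On A1, M sits at bearing -90° from W; a 107° counterclockwise sweep puts J at bearing 17°, so J = W + 8.2·(cos 17°, sin 17°) = (-24.658, 10.597). A1 meets JL tangentially, so WJ is at right angles to JL, so JL runs along (−sin 17°, cos 17°); with |JL| = 23.8, L = (-31.617, 33.358). Then |ML| = |L − M| = 33.369.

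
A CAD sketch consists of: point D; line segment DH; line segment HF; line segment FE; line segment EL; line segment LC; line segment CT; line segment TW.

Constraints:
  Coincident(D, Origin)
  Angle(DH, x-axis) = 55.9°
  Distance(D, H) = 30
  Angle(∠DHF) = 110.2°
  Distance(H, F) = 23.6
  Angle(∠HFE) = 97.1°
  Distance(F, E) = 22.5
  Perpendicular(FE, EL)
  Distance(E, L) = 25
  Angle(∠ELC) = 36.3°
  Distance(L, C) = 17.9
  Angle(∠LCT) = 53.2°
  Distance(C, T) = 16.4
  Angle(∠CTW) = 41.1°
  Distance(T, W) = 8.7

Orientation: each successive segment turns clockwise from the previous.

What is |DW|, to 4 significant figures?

20.90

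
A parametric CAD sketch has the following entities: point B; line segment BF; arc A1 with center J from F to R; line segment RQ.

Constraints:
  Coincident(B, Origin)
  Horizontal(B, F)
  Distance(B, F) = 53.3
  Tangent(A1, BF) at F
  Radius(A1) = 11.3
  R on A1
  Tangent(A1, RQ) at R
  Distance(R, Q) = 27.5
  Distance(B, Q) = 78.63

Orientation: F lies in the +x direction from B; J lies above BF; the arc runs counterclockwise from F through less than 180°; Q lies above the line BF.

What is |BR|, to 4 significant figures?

64.99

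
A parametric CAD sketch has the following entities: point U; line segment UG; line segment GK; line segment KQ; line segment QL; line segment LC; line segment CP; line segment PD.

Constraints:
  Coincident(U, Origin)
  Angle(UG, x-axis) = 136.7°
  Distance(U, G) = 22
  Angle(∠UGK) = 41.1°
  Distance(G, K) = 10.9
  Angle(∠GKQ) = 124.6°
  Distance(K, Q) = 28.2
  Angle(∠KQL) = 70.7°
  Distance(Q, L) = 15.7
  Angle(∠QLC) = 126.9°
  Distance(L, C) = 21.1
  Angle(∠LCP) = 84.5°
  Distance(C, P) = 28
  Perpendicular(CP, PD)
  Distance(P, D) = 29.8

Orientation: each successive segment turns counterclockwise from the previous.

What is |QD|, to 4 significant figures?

12.59

U is at the origin; UG runs at 136.7° with length 22.0, so G = (-16.01, 15.09). ∠UGK = 41.1° gives GK at -84.40° from the x-axis; with |GK| = 10.9, K = (-14.95, 4.240). ∠GKQ = 124.6° gives KQ at -29.00° from the x-axis; with |KQ| = 28.2, Q = (9.717, -9.432). ∠KQL = 70.7° gives QL at 80.30° from the x-axis; with |QL| = 15.7, L = (12.36, 6.044). ∠QLC = 126.9° gives LC at 133.4° from the x-axis; with |LC| = 21.1, C = (-2.135, 21.37). ∠LCP = 84.5° gives CP at -131.1° from the x-axis; with |CP| = 28.0, P = (-20.54, 0.2749). CP ⟂ PD, so PD runs at -41.10°; with |PD| = 29.8, D = (1.914, -19.31). Then |QD| = |D − Q| = 12.59.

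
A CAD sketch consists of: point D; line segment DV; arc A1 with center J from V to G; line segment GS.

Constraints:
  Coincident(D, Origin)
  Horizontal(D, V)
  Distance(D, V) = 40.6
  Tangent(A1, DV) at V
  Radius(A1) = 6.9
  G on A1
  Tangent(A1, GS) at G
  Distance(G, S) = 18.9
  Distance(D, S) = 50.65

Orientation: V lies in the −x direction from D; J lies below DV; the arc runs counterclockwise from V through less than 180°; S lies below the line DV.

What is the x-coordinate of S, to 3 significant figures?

-42.9

D is at the origin; D and V share the same y with |DV| = 40.6 and V on the −x side, so V = (-40.6, 0.00). Tangency of A1 to DV means the radius JV is perpendicular to DV, so J = V + (0, -6.9) = (-40.6, -6.90). Since JG ⟂ GS (tangency), |JS| = √(6.9² + 18.9²) = 20.1 regardless of where G sits on A1. So S lies on both circle(D, 50.65) and circle(J, 20.1); the below-DV intersection is S = (-42.9, -26.9). G is the foot of the tangent from S: G = (-47.3, -8.50).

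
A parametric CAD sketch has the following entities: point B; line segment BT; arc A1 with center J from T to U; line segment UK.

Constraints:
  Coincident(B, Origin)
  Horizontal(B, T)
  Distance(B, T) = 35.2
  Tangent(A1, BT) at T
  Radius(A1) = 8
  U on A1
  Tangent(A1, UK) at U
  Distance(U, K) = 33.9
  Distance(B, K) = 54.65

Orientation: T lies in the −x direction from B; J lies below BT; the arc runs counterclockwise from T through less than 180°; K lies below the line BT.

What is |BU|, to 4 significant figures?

44.09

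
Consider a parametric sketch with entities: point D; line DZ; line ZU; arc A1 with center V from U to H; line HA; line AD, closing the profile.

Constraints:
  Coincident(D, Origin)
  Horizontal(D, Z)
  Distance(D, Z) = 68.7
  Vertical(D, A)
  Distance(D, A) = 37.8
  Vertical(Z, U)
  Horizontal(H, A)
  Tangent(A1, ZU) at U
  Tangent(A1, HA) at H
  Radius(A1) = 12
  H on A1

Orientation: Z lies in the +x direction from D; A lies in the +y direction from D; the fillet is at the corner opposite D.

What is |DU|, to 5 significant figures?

73.385

D is at the origin; D and Z share the same y with |DZ| = 68.7 and Z on the +x side, so Z = (68.700, 0.0000). DA is vertical with |DA| = 37.8 and A on the +y side, so A = (0.0000, 37.800). The virtual corner opposite D is at (68.700, 37.800). The tangent condition forces VU to be normal to ZU and the tangent condition forces VH to be normal to HA, with radius 12.0, so the center V sits 12.0 in from both sides at V = (56.700, 25.800). That places the tangent points at U = (68.700, 25.800) on ZU and H = (56.700, 37.800) on HA. Then |DU| = |U − D| = 73.385.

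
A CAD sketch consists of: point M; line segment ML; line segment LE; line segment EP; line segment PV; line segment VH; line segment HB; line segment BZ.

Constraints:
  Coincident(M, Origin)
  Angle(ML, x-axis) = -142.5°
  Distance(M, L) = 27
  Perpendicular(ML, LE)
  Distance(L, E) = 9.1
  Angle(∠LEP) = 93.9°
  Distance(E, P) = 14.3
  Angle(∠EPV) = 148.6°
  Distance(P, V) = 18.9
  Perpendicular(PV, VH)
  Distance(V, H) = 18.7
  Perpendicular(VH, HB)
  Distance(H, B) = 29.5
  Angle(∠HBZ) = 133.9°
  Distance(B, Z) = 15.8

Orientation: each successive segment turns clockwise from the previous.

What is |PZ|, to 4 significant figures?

22.76

M is at the origin; ML runs at -142.5° with length 27.0, so L = (-21.42, -16.44). ML ⟂ LE, so LE runs at 127.5°; with |LE| = 9.1, E = (-26.96, -9.217). ∠LEP = 93.9° gives EP at 41.40° from the x-axis; with |EP| = 14.3, P = (-16.23, 0.2397). ∠EPV = 148.6° gives PV at 10.00° from the x-axis; with |PV| = 18.9, V = (2.379, 3.522). PV is perpendicular to VH, so VH runs at -80.00°; with |VH| = 18.7, H = (5.626, -14.89). VH ⟂ HB, so HB runs at -170.0°; with |HB| = 29.5, B = (-23.43, -20.02). ∠HBZ = 133.9° gives BZ at 143.9° from the x-axis; with |BZ| = 15.8, Z = (-36.19, -10.71). Then |PZ| = |Z − P| = 22.76.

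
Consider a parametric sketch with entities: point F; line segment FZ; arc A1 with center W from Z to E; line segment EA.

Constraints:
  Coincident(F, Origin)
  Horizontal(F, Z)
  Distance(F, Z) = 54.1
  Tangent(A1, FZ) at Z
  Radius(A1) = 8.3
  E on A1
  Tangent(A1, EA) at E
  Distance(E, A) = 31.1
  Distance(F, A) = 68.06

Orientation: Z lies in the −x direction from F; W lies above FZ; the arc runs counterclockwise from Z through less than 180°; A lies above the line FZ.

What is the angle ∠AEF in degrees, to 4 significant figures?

119.0°

F is at the origin; F and Z share the same y with |FZ| = 54.1 and Z on the −x side, so Z = (-54.10, 0.000). The tangent condition forces WZ to be normal to FZ, so W = Z + (0, 8.3) = (-54.10, 8.300). Since WE ⟂ EA (tangency), |WA| = √(8.3² + 31.1²) = 32.19 regardless of where E sits on A1. So A lies on both circle(F, 68.06) and circle(W, 32.19); the above-FZ intersection is A = (-54.71, 40.48). E is the foot of the tangent from A: E = (-46.12, 10.59).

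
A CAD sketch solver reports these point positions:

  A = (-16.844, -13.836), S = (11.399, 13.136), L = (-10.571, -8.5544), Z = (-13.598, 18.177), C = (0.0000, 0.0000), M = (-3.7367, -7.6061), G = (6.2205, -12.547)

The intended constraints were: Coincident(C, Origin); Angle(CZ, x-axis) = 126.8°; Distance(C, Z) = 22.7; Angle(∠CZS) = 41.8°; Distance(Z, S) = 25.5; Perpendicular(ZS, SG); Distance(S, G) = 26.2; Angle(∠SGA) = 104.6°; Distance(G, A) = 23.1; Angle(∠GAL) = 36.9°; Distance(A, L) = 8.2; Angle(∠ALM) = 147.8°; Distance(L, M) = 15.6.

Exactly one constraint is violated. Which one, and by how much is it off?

Distance(L, M) = 15.6 — off by 8.70.

C = (0.00, 0.00) ✓; CZ at 126.8° ✓; |CZ| = 22.70 ✓; ∠CZS = 41.80° ✓; |ZS| = 25.50 ✓; ∠(ZS, SG) = 90.00° ✓; |SG| = 26.20 ✓; ∠SGA = 104.6° ✓; |GA| = 23.10 ✓; ∠GAL = 36.90° ✓; |AL| = 8.200 ✓; ∠ALM = 147.8° ✓; |LM| = 6.900 ✗.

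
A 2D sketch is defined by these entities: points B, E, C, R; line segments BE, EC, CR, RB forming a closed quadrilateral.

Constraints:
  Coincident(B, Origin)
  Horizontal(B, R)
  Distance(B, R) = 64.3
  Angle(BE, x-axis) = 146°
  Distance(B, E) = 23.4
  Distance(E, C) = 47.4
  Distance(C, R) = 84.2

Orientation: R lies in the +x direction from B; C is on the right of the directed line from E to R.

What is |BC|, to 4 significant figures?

36.19

Checks: B = (0.00, 0.00) ✓; |EC| = 47.40 ✓; |CR| = 84.20 ✓.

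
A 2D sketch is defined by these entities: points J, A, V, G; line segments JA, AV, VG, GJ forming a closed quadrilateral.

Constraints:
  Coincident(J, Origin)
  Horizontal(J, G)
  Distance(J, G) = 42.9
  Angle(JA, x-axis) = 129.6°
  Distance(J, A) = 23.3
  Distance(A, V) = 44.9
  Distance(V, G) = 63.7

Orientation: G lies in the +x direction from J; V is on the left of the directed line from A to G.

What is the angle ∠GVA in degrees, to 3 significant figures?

65.0°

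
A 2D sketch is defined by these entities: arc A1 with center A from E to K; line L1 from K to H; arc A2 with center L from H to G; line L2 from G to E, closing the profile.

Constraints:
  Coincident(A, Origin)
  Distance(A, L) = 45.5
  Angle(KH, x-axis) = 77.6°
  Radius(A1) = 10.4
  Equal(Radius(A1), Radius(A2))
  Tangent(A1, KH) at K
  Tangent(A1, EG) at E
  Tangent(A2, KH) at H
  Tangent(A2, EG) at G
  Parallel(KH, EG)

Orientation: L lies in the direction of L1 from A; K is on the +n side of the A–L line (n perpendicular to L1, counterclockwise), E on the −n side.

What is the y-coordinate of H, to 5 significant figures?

46.672

The slot axis is L1's direction at 77.6°, so u = (cos 77.6°, sin 77.6°) = (0.21474, 0.97667) and n = (−sin 77.6°, cos 77.6°) = (-0.97667, 0.21474). A is at the origin and L lies 45.5 along u from A, so L = 45.5·u = (9.7705, 44.439). Tangency of A1 to both parallel lines with radius 10.4 puts K and E at A ± 10.4·n: K = (-10.157, 2.2332), E = (10.157, -2.2332). Equal radii place H and G the same way about L: H = L + 10.4·n = (-0.38693, 46.672), G = L − 10.4·n = (19.928, 42.205). So H.y = 46.672.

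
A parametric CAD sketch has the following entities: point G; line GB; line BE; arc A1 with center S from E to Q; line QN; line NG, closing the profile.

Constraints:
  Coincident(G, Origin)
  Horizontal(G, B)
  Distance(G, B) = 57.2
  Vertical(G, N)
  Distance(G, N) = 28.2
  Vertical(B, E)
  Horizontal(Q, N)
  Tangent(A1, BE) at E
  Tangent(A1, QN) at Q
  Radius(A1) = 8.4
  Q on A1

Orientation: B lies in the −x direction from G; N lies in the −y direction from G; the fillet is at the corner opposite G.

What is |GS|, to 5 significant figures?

52.664

G is at the origin; G and B share the same y with |GB| = 57.2 and B on the −x side, so B = (-57.200, 0.0000). GN is vertical with |GN| = 28.2 and N on the −y side, so N = (0.0000, -28.200). The virtual corner opposite G is at (-57.200, -28.200). A1 meets BE tangentially, so SE is at right angles to BE and A1 meets QN tangentially, so SQ is at right angles to QN, with radius 8.4, so the center S sits 8.4 in from both sides at S = (-48.800, -19.800). Then |GS| = |S − G| = 52.664.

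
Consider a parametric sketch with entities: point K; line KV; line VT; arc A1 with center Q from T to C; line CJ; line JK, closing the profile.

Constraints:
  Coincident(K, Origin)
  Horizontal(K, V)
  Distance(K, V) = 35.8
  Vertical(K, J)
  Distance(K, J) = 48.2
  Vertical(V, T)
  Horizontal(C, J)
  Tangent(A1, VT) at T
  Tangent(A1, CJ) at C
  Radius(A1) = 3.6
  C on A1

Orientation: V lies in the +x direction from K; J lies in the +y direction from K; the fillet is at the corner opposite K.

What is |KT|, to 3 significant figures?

57.2

K is at the origin; K and V share the same y with |KV| = 35.8 and V on the +x side, so V = (35.8, 0.00). KJ is vertical with |KJ| = 48.2 and J on the +y side, so J = (0.00, 48.2). The virtual corner opposite K is at (35.8, 48.2). The tangent condition forces QT to be normal to VT and tangency of A1 to CJ means the radius QC is perpendicular to CJ, with radius 3.6, so the center Q sits 3.6 in from both sides at Q = (32.2, 44.6). That places the tangent points at T = (35.8, 44.6) on VT and C = (32.2, 48.2) on CJ. Then |KT| = |T − K| = 57.2.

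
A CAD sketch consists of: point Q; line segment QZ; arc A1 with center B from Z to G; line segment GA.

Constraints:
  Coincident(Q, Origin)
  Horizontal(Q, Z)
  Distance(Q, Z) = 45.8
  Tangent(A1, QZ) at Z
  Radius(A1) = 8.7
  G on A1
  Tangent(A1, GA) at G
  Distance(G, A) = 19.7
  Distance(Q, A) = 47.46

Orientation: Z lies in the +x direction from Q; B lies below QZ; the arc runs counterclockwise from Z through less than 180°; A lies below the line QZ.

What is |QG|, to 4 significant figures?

38.18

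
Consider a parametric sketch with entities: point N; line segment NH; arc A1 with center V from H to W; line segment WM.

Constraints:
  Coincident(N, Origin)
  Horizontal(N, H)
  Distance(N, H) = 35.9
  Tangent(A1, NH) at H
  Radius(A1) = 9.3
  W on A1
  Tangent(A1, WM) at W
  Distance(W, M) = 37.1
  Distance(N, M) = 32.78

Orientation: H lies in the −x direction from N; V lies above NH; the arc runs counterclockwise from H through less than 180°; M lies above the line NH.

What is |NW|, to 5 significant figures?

28.870

N is at the origin; N and H share the same y with |NH| = 35.9 and H on the −x side, so H = (-35.900, 0.0000). Tangency of A1 to NH means the radius VH is perpendicular to NH, so V = H + (0, 9.3) = (-35.900, 9.3000). Since VW ⟂ WM (tangency), |VM| = √(9.3² + 37.1²) = 38.248 regardless of where W sits on A1. So M lies on both circle(N, 32.78) and circle(V, 38.248); the above-NH intersection is M = (-5.3684, 32.337). W is the foot of the tangent from M: W = (-28.661, 3.4610).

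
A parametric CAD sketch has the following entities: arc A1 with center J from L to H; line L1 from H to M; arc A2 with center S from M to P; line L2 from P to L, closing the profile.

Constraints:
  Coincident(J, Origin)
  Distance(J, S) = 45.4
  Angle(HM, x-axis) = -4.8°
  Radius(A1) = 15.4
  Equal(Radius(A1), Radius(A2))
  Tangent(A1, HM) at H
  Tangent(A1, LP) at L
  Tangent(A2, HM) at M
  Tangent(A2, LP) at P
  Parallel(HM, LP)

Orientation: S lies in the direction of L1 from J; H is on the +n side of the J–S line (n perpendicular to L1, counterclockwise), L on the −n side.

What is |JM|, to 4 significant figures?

47.94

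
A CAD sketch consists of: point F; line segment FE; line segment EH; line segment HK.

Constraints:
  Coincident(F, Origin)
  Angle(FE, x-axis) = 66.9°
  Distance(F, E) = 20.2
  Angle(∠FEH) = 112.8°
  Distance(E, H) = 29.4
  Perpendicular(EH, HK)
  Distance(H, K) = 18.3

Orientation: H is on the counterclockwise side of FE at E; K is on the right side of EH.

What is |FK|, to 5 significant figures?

52.432

F is at the origin; FE runs at 66.9° with length 20.2, so E = 20.2·(cos 66.9°, sin 66.9°) = (7.9252, 18.580). ∠FEH = 112.8°, so EH runs at 66.9° + (180° − 112.8°) = 134.10° from the x-axis; with |EH| = 29.4, H = E + 29.4·(cos 134.10°, sin 134.10°) = (-12.535, 39.693). EH is perpendicular to HK; with |HK| = 18.3 on the right of EH, K = H + 18.3·(0.71813, 0.69591) = (0.60708, 52.429). Then |FK| = |K − F| = 52.432.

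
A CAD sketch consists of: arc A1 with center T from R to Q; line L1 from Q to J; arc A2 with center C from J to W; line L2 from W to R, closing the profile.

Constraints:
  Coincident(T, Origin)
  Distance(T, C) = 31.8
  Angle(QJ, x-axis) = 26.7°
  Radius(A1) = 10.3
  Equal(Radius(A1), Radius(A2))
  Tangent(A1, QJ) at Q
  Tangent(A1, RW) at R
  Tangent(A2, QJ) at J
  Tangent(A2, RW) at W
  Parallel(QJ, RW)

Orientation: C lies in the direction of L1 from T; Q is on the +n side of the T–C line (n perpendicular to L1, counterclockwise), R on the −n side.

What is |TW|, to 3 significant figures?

33.4

Tangency of A1 to both parallel lines with radius 10.3 puts Q and R at T ± 10.3·n: Q = (-4.63, 9.20), R = (4.63, -9.20). Equal radii place J and W the same way about C: J = C + 10.3·n = (23.8, 23.5), W = C − 10.3·n = (33.0, 5.09). Then |TW| = |W − T| = 33.4.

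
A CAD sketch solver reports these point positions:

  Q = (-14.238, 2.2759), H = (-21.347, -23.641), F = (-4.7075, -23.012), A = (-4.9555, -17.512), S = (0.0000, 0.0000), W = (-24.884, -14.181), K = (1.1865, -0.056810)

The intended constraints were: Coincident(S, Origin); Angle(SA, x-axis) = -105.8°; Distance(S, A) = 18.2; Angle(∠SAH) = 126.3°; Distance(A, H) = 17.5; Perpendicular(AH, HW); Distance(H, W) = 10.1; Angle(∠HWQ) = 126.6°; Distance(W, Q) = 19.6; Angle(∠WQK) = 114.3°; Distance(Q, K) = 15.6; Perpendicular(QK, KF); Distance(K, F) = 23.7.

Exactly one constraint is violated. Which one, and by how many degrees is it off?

Perpendicular(QK, KF) — off by 5.80°.

S = (0.00, 0.00) ✓; SA at -105.8° ✓; |SA| = 18.20 ✓; ∠SAH = 126.3° ✓; |AH| = 17.50 ✓; ∠(AH, HW) = 90.00° ✓; |HW| = 10.10 ✓; ∠HWQ = 126.6° ✓; |WQ| = 19.60 ✓; ∠WQK = 114.3° ✓; |QK| = 15.60 ✓; ∠(QK, KF) = 95.80° ✗; |KF| = 23.70 ✓.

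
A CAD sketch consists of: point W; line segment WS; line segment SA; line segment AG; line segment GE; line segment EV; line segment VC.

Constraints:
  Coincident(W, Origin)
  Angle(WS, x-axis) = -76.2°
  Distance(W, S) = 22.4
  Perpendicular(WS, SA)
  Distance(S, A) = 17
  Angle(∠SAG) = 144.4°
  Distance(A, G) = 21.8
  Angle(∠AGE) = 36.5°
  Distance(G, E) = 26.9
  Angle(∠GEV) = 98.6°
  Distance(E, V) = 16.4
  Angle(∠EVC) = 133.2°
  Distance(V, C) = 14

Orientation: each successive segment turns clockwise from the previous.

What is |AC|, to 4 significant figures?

14.60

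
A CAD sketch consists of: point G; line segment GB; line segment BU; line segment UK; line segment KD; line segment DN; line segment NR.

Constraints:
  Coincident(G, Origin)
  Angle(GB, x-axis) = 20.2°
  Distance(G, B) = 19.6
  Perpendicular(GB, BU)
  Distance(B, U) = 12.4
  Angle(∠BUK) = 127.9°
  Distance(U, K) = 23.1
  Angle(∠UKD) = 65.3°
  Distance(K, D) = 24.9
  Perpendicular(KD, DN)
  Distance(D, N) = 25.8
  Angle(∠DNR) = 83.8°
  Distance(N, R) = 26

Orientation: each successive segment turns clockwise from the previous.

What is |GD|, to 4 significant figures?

4.911

∠BUK = 127.9° gives UK at -121.9° from the x-axis; with |UK| = 23.1, K = (10.47, -24.48). ∠UKD = 65.3° gives KD at 123.4° from the x-axis; with |KD| = 24.9, D = (-3.238, -3.693). Then |GD| = |D − G| = 4.911.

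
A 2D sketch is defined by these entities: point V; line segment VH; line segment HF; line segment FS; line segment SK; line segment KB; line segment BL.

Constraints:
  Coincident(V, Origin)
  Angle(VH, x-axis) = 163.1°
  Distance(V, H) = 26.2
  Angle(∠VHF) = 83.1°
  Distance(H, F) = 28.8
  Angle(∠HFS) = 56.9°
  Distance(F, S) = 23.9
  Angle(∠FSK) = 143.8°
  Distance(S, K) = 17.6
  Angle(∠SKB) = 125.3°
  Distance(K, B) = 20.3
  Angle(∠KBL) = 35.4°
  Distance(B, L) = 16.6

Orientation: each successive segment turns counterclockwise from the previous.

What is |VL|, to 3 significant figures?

12.2

V is at the origin; VH runs at 163.1° with length 26.2, so H = (-25.1, 7.62). ∠VHF = 83.1° gives HF at -100° from the x-axis; with |HF| = 28.8, F = (-30.1, -20.7). ∠HFS = 56.9° gives FS at 23.1° from the x-axis; with |FS| = 23.9, S = (-8.09, -11.4). ∠FSK = 143.8° gives SK at 59.3° from the x-axis; with |SK| = 17.6, K = (0.900, 3.76). ∠SKB = 125.3° gives KB at 114° from the x-axis; with |KB| = 20.3, B = (-7.36, 22.3). ∠KBL = 35.4° gives BL at -101° from the x-axis; with |BL| = 16.6, L = (-10.6, 6.04). Then |VL| = |L − V| = 12.2.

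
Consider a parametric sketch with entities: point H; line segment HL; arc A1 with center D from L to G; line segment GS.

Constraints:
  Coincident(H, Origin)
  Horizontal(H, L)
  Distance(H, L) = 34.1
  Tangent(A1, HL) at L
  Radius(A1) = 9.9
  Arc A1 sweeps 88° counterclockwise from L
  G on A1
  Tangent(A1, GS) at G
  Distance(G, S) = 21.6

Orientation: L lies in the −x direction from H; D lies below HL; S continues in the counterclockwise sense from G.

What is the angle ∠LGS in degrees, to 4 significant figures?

136.0°

On A1, L sits at bearing 90° from D; an 88° counterclockwise sweep puts G at bearing 178°, so G = D + 9.9·(cos 178°, sin 178°) = (-43.99, -9.554). Tangency of A1 to GS means the radius DG is perpendicular to GS, so GS runs along (−sin 178°, cos 178°); with |GS| = 21.6, S = (-44.75, -31.14). Then cos ∠LGS = GL·GS / (|GL||GS|), giving 136.0°.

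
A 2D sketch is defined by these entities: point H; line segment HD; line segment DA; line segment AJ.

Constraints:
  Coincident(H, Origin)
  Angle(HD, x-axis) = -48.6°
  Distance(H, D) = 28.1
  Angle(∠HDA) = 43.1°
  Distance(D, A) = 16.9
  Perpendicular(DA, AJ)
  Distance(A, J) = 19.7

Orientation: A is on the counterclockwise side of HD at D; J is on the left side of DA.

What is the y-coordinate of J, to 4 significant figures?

-3.601

H is at the origin; HD runs at -48.6° with length 28.1, so D = 28.1·(cos -48.6°, sin -48.6°) = (18.58, -21.08). ∠HDA = 43.1°, so DA runs at -48.6° + (180° − 43.1°) = 88.30° from the x-axis; with |DA| = 16.9, A = D + 16.9·(cos 88.30°, sin 88.30°) = (19.08, -4.186). The perpendicularity gives AJ at right angles to DA; with |AJ| = 19.7 on the left of DA, J = A + 19.7·(-0.9996, 0.02967) = (-0.6071, -3.601). So J.y = -3.601.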